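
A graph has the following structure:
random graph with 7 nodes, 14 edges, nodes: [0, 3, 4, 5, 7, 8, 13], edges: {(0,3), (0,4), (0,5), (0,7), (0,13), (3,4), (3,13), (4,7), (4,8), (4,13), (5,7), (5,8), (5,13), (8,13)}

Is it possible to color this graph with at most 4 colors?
A valid 4-coloring: color 1: [0, 8]; color 2: [7, 13]; color 3: [4, 5]; color 4: [3].
(χ(G) = 4 ≤ 4.)

Yes, G is 4-colorable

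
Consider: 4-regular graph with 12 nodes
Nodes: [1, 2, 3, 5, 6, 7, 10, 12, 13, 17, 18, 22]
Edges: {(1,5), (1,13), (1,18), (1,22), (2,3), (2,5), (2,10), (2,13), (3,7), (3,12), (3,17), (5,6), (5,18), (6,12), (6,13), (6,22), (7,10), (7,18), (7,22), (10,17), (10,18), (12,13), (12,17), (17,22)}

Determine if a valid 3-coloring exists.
A valid 3-coloring: color 1: [1, 2, 6, 7, 17]; color 2: [3, 5, 10, 13, 22]; color 3: [12, 18].
(χ(G) = 3 ≤ 3.)

Yes, G is 3-colorable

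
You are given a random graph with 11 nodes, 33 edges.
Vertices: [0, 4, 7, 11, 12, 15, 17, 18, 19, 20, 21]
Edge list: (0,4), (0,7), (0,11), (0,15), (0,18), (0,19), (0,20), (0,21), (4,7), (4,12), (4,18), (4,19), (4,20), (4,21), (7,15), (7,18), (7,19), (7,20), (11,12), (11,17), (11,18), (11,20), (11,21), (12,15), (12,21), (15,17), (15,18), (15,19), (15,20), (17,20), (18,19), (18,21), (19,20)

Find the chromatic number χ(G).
χ(G) = 5

Clique number ω(G) = 5 (lower bound: χ ≥ ω).
The clique on [0, 4, 7, 18, 19] has size 5, forcing χ ≥ 5, and the coloring below uses 5 colors, so χ(G) = 5.
A valid 5-coloring: color 1: [0, 12, 17]; color 2: [4, 11, 15]; color 3: [18, 20]; color 4: [7, 21]; color 5: [19].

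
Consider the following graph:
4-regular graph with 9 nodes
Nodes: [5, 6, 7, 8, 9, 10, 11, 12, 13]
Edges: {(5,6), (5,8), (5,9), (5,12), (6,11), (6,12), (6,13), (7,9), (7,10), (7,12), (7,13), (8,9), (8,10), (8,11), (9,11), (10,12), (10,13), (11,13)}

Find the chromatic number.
χ(G) = 3

Clique number ω(G) = 3 (lower bound: χ ≥ ω).
The clique on [5, 8, 9] has size 3, forcing χ ≥ 3, and the coloring below uses 3 colors, so χ(G) = 3.
A valid 3-coloring: color 1: [8, 12, 13]; color 2: [5, 7, 11]; color 3: [6, 9, 10].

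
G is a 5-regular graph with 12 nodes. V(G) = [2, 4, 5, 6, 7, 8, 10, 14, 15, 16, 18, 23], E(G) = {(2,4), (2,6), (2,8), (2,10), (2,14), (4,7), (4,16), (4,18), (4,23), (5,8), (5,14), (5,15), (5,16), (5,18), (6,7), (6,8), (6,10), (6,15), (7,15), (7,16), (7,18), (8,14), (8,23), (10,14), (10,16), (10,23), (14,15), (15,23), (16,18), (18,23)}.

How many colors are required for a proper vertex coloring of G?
χ(G) = 4

Clique number ω(G) = 4 (lower bound: χ ≥ ω).
The clique on [4, 7, 16, 18] has size 4, forcing χ ≥ 4, and the coloring below uses 4 colors, so χ(G) = 4.
A valid 4-coloring: color 1: [2, 16, 23]; color 2: [5, 7, 10]; color 3: [8, 15, 18]; color 4: [4, 6, 14].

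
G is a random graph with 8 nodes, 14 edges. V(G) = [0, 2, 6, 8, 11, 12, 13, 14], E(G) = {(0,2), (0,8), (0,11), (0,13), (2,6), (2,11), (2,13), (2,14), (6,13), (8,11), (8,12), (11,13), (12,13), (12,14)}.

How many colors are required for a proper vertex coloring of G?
Clique number ω(G) = 4 (lower bound: χ ≥ ω).
The clique on [0, 2, 11, 13] has size 4, forcing χ ≥ 4, and the coloring below uses 4 colors, so χ(G) = 4.
A valid 4-coloring: color 1: [2, 8]; color 2: [13, 14]; color 3: [0, 6, 12]; color 4: [11].

χ(G) = 4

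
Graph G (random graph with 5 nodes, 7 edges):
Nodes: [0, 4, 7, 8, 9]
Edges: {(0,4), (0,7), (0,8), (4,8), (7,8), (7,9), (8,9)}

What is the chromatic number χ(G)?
Clique number ω(G) = 3 (lower bound: χ ≥ ω).
The clique on [0, 4, 8] has size 3, forcing χ ≥ 3, and the coloring below uses 3 colors, so χ(G) = 3.
A valid 3-coloring: color 1: [8]; color 2: [4, 7]; color 3: [0, 9].

χ(G) = 3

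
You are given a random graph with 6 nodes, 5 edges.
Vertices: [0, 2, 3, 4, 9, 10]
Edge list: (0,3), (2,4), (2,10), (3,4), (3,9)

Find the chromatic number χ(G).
Clique number ω(G) = 2 (lower bound: χ ≥ ω).
The graph is bipartite (no odd cycle), so 2 colors suffice: χ(G) = 2.
A valid 2-coloring: color 1: [2, 3]; color 2: [0, 4, 9, 10].

χ(G) = 2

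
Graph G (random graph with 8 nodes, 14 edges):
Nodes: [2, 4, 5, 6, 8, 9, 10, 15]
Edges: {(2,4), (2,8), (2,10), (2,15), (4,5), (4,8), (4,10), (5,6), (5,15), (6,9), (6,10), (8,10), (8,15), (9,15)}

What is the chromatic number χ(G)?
χ(G) = 4

Clique number ω(G) = 4 (lower bound: χ ≥ ω).
The clique on [2, 4, 8, 10] has size 4, forcing χ ≥ 4, and the coloring below uses 4 colors, so χ(G) = 4.
A valid 4-coloring: color 1: [4, 6, 15]; color 2: [2, 5, 9]; color 3: [8]; color 4: [10].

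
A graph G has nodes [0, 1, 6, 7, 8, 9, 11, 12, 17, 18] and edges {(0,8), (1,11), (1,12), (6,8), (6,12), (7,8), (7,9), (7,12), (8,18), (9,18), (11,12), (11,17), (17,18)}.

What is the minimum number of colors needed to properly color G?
χ(G) = 3

Clique number ω(G) = 3 (lower bound: χ ≥ ω).
The clique on [1, 11, 12] has size 3, forcing χ ≥ 3, and the coloring below uses 3 colors, so χ(G) = 3.
A valid 3-coloring: color 1: [8, 9, 12, 17]; color 2: [0, 6, 7, 11, 18]; color 3: [1].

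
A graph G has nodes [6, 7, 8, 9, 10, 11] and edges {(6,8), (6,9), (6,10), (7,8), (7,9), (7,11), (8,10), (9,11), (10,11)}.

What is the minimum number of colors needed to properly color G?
χ(G) = 3

Clique number ω(G) = 3 (lower bound: χ ≥ ω).
The clique on [7, 9, 11] has size 3, forcing χ ≥ 3, and the coloring below uses 3 colors, so χ(G) = 3.
A valid 3-coloring: color 1: [7, 10]; color 2: [6, 11]; color 3: [8, 9].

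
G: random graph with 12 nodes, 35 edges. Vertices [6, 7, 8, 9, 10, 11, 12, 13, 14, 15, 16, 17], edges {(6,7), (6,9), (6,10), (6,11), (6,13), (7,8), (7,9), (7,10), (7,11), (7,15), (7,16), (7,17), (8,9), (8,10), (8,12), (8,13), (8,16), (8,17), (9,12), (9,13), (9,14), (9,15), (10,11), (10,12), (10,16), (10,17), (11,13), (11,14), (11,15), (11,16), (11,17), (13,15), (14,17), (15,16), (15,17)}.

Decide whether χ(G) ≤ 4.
Suppose a proper 4-coloring c exists. The clique [6, 7, 10, 11] takes 4 distinct colors; by symmetry let c(6) = 1, c(7) = 2, c(10) = 3, c(11) = 4.
- Vertex 17: neighbors [7, 10, 11] already have colors [2, 3, 4] ⇒ c(17) = 1.
- Vertex 8: neighbors [17, 7, 10] already have colors [1, 2, 3] ⇒ c(8) = 4.
- Vertex 9: neighbors [6, 7, 8] already have colors [1, 2, 4] ⇒ c(9) = 3.
- Vertex 15: neighbors [17, 7, 9, 11] already have colors [1, 2, 3, 4] — all 4 colors blocked. Contradiction.
The forced assignments end in a contradiction, so G has no proper 4-coloring (χ ≥ 5).

No, G is not 4-colorable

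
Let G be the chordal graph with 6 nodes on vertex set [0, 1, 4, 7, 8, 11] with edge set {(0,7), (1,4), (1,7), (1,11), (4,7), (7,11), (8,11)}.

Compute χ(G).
χ(G) = 3

Clique number ω(G) = 3 (lower bound: χ ≥ ω).
The clique on [1, 7, 11] has size 3, forcing χ ≥ 3, and the coloring below uses 3 colors, so χ(G) = 3.
A valid 3-coloring: color 1: [7, 8]; color 2: [0, 4, 11]; color 3: [1].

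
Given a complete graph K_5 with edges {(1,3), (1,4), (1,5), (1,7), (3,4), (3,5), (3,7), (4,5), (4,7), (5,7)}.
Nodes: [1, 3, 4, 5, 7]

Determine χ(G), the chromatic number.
Clique number ω(G) = 5 (lower bound: χ ≥ ω).
The clique on [1, 3, 4, 5, 7] has size 5, forcing χ ≥ 5, and the coloring below uses 5 colors, so χ(G) = 5.
A valid 5-coloring: color 1: [1]; color 2: [7]; color 3: [3]; color 4: [4]; color 5: [5].

χ(G) = 5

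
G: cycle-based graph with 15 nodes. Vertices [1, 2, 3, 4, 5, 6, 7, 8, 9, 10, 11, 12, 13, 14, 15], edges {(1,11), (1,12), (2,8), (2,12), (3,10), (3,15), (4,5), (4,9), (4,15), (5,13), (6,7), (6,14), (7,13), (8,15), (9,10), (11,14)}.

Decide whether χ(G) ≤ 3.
Yes, G is 3-colorable

A valid 3-coloring: color 1: [1, 2, 5, 7, 10, 14, 15]; color 2: [3, 4, 6, 8, 11, 12, 13]; color 3: [9].
(χ(G) = 3 ≤ 3.)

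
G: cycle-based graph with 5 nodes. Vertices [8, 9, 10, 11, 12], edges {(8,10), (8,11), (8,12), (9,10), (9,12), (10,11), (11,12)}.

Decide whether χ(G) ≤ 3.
Yes, G is 3-colorable

A valid 3-coloring: color 1: [8, 9]; color 2: [11]; color 3: [10, 12].
(χ(G) = 3 ≤ 3.)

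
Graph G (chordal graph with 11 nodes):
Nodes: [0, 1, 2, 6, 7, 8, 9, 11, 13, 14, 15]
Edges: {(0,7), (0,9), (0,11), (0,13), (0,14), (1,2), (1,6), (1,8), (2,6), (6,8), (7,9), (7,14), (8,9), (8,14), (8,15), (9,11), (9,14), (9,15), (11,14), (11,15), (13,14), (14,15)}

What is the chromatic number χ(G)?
Clique number ω(G) = 4 (lower bound: χ ≥ ω).
The clique on [0, 9, 11, 14] has size 4, forcing χ ≥ 4, and the coloring below uses 4 colors, so χ(G) = 4.
A valid 4-coloring: color 1: [1, 14]; color 2: [6, 9, 13]; color 3: [0, 2, 15]; color 4: [7, 8, 11].

χ(G) = 4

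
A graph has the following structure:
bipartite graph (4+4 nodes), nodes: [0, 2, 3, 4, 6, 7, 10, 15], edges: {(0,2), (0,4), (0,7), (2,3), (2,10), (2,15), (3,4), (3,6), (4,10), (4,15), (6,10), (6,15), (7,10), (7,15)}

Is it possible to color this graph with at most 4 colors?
Yes, G is 4-colorable

A valid 4-coloring: color 1: [0, 3, 10, 15]; color 2: [2, 4, 6, 7].
(χ(G) = 2 ≤ 4.)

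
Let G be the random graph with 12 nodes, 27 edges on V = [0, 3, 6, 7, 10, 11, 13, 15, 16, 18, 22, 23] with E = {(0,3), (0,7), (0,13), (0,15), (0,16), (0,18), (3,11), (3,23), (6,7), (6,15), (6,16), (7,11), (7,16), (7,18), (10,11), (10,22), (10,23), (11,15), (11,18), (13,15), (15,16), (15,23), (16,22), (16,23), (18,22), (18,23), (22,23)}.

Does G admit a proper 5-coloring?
Yes, G is 5-colorable

A valid 5-coloring: color 1: [3, 10, 13, 16, 18]; color 2: [0, 6, 11, 23]; color 3: [7, 15, 22].
(χ(G) = 3 ≤ 5.)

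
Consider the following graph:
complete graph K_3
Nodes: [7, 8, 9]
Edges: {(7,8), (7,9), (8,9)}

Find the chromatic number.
χ(G) = 3

Clique number ω(G) = 3 (lower bound: χ ≥ ω).
The clique on [7, 8, 9] has size 3, forcing χ ≥ 3, and the coloring below uses 3 colors, so χ(G) = 3.
A valid 3-coloring: color 1: [8]; color 2: [9]; color 3: [7].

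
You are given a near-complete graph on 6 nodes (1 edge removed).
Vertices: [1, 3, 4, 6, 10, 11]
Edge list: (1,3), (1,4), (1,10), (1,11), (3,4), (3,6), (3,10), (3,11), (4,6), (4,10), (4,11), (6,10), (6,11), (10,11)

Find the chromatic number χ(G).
χ(G) = 5

Clique number ω(G) = 5 (lower bound: χ ≥ ω).
The clique on [1, 3, 4, 10, 11] has size 5, forcing χ ≥ 5, and the coloring below uses 5 colors, so χ(G) = 5.
A valid 5-coloring: color 1: [10]; color 2: [4]; color 3: [3]; color 4: [11]; color 5: [1, 6].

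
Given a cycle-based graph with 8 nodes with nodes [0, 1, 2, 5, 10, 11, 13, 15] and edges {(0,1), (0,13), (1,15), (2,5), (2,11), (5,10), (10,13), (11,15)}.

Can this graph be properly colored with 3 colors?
Yes, G is 3-colorable

A valid 3-coloring: color 1: [1, 5, 11, 13]; color 2: [0, 2, 10, 15].
(χ(G) = 2 ≤ 3.)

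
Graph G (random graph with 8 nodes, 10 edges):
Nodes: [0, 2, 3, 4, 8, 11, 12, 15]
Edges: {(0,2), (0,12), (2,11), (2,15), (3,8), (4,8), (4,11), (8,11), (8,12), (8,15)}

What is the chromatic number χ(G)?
χ(G) = 3

Clique number ω(G) = 3 (lower bound: χ ≥ ω).
The clique on [4, 8, 11] has size 3, forcing χ ≥ 3, and the coloring below uses 3 colors, so χ(G) = 3.
A valid 3-coloring: color 1: [2, 8]; color 2: [0, 3, 11, 15]; color 3: [4, 12].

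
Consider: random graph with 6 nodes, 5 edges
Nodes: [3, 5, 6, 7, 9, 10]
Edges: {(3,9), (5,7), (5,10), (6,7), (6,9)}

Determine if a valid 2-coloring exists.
A valid 2-coloring: color 1: [3, 5, 6]; color 2: [7, 9, 10].
(χ(G) = 2 ≤ 2.)

Yes, G is 2-colorable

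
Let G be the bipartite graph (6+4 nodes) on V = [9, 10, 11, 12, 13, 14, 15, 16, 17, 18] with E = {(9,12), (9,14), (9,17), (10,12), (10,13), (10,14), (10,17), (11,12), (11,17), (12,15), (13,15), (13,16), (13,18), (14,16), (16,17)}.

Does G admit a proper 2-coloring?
Yes, G is 2-colorable

A valid 2-coloring: color 1: [9, 10, 11, 15, 16, 18]; color 2: [12, 13, 14, 17].
(χ(G) = 2 ≤ 2.)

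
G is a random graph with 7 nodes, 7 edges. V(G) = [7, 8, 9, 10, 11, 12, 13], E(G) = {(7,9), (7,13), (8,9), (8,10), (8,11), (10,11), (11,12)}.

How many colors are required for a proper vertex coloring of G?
Clique number ω(G) = 3 (lower bound: χ ≥ ω).
The clique on [8, 10, 11] has size 3, forcing χ ≥ 3, and the coloring below uses 3 colors, so χ(G) = 3.
A valid 3-coloring: color 1: [9, 11, 13]; color 2: [7, 8, 12]; color 3: [10].

χ(G) = 3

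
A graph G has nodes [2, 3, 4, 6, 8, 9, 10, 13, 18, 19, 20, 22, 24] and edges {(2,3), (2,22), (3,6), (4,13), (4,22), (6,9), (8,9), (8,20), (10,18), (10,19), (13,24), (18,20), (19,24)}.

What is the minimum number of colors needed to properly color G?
Clique number ω(G) = 2 (lower bound: χ ≥ ω).
Odd cycle [3, 2, 22, 4, 13, 24, 19, 10, 18, 20, 8, 9, 6] needs 3 colors (χ ≥ 3).
The coloring below uses 3 colors, so χ(G) = 3.
A valid 3-coloring: color 1: [2, 4, 9, 10, 20, 24]; color 2: [6, 8, 13, 18, 19, 22]; color 3: [3].

χ(G) = 3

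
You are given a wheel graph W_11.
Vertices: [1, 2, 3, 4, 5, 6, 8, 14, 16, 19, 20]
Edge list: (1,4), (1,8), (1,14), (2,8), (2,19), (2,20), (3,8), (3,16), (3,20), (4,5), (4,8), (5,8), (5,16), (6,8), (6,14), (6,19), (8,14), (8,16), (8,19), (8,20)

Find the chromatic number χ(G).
χ(G) = 3

Clique number ω(G) = 3 (lower bound: χ ≥ ω).
The clique on [1, 4, 8] has size 3, forcing χ ≥ 3, and the coloring below uses 3 colors, so χ(G) = 3.
A valid 3-coloring: color 1: [8]; color 2: [4, 14, 16, 19, 20]; color 3: [1, 2, 3, 5, 6].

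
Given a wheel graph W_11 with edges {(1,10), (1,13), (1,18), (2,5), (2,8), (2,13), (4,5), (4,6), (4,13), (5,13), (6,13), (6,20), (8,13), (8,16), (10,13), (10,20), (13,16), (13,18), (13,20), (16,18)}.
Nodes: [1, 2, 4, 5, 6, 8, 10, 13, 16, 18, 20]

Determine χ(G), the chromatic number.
χ(G) = 3

Clique number ω(G) = 3 (lower bound: χ ≥ ω).
The clique on [1, 13, 18] has size 3, forcing χ ≥ 3, and the coloring below uses 3 colors, so χ(G) = 3.
A valid 3-coloring: color 1: [13]; color 2: [5, 6, 8, 10, 18]; color 3: [1, 2, 4, 16, 20].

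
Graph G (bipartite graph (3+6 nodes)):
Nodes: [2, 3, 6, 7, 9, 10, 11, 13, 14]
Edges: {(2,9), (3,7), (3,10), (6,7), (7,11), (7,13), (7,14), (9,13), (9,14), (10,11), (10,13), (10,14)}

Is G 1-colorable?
Edge (2,9) forces its endpoints to differ, so 1 color is not enough.

No, G is not 1-colorable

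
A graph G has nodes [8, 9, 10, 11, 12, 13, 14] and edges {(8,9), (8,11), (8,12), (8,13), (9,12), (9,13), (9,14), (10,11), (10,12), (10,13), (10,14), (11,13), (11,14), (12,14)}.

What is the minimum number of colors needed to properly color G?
Clique number ω(G) = 3 (lower bound: χ ≥ ω).
Suppose a proper 3-coloring c exists. The clique [8, 9, 12] takes 3 distinct colors; by symmetry let c(8) = 1, c(9) = 2, c(12) = 3.
- Vertex 13: neighbors [8, 9] already have colors [1, 2] ⇒ c(13) = 3.
- Vertex 11: neighbors [8, 13] already have colors [1, 3] ⇒ c(11) = 2.
- Vertex 10: neighbors [11, 12] already have colors [2, 3] ⇒ c(10) = 1.
- Vertex 14: neighbors [10, 9, 12] already have colors [1, 2, 3] — all 3 colors blocked. Contradiction.
The forced assignments end in a contradiction, so G has no proper 3-coloring (χ ≥ 4).
The coloring below uses 4 colors, so χ(G) = 4.
A valid 4-coloring: color 1: [9, 11]; color 2: [12, 13]; color 3: [8, 14]; color 4: [10].

χ(G) = 4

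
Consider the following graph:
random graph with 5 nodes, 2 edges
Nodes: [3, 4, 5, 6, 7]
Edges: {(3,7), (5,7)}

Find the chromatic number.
χ(G) = 2

Clique number ω(G) = 2 (lower bound: χ ≥ ω).
The graph is bipartite (no odd cycle), so 2 colors suffice: χ(G) = 2.
A valid 2-coloring: color 1: [4, 6, 7]; color 2: [3, 5].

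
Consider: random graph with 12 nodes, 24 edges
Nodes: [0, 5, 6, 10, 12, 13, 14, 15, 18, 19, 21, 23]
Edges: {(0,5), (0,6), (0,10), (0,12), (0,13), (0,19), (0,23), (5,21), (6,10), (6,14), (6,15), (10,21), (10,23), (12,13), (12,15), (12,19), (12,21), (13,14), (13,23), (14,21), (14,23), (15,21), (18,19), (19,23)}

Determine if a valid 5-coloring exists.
Yes, G is 5-colorable

A valid 5-coloring: color 1: [0, 14, 15, 18]; color 2: [5, 6, 12, 23]; color 3: [13, 19, 21]; color 4: [10].
(χ(G) = 4 ≤ 5.)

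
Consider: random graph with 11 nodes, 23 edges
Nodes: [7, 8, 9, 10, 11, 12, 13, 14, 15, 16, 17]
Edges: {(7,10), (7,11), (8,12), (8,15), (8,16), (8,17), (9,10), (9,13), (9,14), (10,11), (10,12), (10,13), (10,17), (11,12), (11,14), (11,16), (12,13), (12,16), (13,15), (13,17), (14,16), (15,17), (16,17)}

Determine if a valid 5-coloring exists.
Yes, G is 5-colorable

A valid 5-coloring: color 1: [10, 15, 16]; color 2: [8, 11, 13]; color 3: [7, 9, 12, 17]; color 4: [14].
(χ(G) = 4 ≤ 5.)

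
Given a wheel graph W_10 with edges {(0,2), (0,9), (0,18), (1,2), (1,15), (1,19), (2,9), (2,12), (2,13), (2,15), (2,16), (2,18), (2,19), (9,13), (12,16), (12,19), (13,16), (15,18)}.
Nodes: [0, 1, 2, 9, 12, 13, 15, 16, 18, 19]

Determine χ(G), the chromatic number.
Clique number ω(G) = 3 (lower bound: χ ≥ ω).
Odd cycle [16, 12, 19, 1, 15, 18, 0, 9, 13] needs 3 colors (χ ≥ 3).
Vertex 2 is adjacent to every vertex of [0, 1, 9, 12, 13, 15, 16, 18, 19], which already need 3 colors among themselves, so 2 needs a new color (χ ≥ 4).
The coloring below uses 4 colors, so χ(G) = 4.
A valid 4-coloring: color 1: [2]; color 2: [9, 15, 16, 19]; color 3: [1, 12, 13, 18]; color 4: [0].

χ(G) = 4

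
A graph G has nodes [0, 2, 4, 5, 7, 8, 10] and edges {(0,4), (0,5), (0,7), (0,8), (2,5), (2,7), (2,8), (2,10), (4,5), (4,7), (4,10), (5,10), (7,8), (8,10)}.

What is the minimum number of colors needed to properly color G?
χ(G) = 4

Clique number ω(G) = 3 (lower bound: χ ≥ ω).
Suppose a proper 3-coloring c exists. The clique [0, 4, 5] takes 3 distinct colors; by symmetry let c(0) = 1, c(4) = 2, c(5) = 3.
- Vertex 7: neighbors [0, 4] already have colors [1, 2] ⇒ c(7) = 3.
- Vertex 8: neighbors [0, 7] already have colors [1, 3] ⇒ c(8) = 2.
- Vertex 2: neighbors [8, 5] already have colors [2, 3] ⇒ c(2) = 1.
- Vertex 10: neighbors [2, 4, 5] already have colors [1, 2, 3] — all 3 colors blocked. Contradiction.
The forced assignments end in a contradiction, so G has no proper 3-coloring (χ ≥ 4).
The coloring below uses 4 colors, so χ(G) = 4.
A valid 4-coloring: color 1: [7, 10]; color 2: [4, 8]; color 3: [0, 2]; color 4: [5].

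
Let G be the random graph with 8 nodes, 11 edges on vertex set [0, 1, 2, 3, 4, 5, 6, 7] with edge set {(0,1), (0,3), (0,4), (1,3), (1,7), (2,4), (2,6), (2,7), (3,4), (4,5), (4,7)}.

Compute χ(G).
χ(G) = 3

Clique number ω(G) = 3 (lower bound: χ ≥ ω).
The clique on [0, 1, 3] has size 3, forcing χ ≥ 3, and the coloring below uses 3 colors, so χ(G) = 3.
A valid 3-coloring: color 1: [1, 4, 6]; color 2: [0, 2, 5]; color 3: [3, 7].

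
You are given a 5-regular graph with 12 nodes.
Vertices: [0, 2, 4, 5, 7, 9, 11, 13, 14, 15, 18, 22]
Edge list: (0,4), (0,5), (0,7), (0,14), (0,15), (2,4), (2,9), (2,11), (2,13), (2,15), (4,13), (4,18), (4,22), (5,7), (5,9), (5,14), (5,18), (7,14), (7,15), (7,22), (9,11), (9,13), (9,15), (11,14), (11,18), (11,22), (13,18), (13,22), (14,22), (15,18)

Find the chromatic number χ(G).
χ(G) = 4

Clique number ω(G) = 4 (lower bound: χ ≥ ω).
The clique on [0, 5, 7, 14] has size 4, forcing χ ≥ 4, and the coloring below uses 4 colors, so χ(G) = 4.
A valid 4-coloring: color 1: [4, 14, 15]; color 2: [0, 9, 18, 22]; color 3: [7, 11, 13]; color 4: [2, 5].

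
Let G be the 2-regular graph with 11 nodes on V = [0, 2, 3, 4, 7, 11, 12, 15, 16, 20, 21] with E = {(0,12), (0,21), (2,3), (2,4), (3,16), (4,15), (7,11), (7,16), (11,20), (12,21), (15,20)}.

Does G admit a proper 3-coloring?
A valid 3-coloring: color 1: [0, 2, 11, 15, 16]; color 2: [3, 4, 7, 12, 20]; color 3: [21].
(χ(G) = 3 ≤ 3.)

Yes, G is 3-colorable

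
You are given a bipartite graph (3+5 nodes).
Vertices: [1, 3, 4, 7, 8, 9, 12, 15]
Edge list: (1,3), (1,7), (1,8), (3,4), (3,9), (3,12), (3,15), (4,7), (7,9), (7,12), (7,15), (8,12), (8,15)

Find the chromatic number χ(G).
χ(G) = 2

Clique number ω(G) = 2 (lower bound: χ ≥ ω).
The graph is bipartite (no odd cycle), so 2 colors suffice: χ(G) = 2.
A valid 2-coloring: color 1: [3, 7, 8]; color 2: [1, 4, 9, 12, 15].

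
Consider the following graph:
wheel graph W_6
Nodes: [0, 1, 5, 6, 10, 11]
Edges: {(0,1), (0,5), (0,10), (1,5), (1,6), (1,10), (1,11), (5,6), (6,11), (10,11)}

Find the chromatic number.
Clique number ω(G) = 3 (lower bound: χ ≥ ω).
Odd cycle [11, 6, 5, 0, 10] needs 3 colors (χ ≥ 3).
Vertex 1 is adjacent to every vertex of [0, 5, 6, 10, 11], which already need 3 colors among themselves, so 1 needs a new color (χ ≥ 4).
The coloring below uses 4 colors, so χ(G) = 4.
A valid 4-coloring: color 1: [1]; color 2: [0, 11]; color 3: [6, 10]; color 4: [5].

χ(G) = 4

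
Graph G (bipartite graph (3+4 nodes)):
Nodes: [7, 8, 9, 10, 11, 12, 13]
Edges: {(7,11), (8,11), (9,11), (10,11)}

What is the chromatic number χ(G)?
χ(G) = 2

Clique number ω(G) = 2 (lower bound: χ ≥ ω).
The graph is bipartite (no odd cycle), so 2 colors suffice: χ(G) = 2.
A valid 2-coloring: color 1: [11, 12, 13]; color 2: [7, 8, 9, 10].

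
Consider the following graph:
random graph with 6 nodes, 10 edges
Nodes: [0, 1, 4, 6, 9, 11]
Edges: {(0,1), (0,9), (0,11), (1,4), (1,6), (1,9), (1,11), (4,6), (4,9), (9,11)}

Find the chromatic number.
Clique number ω(G) = 4 (lower bound: χ ≥ ω).
The clique on [0, 1, 9, 11] has size 4, forcing χ ≥ 4, and the coloring below uses 4 colors, so χ(G) = 4.
A valid 4-coloring: color 1: [1]; color 2: [6, 9]; color 3: [0, 4]; color 4: [11].

χ(G) = 4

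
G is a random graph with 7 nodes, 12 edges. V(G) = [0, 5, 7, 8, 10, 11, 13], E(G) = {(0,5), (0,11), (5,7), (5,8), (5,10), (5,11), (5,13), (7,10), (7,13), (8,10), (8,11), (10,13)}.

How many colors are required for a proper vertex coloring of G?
Clique number ω(G) = 4 (lower bound: χ ≥ ω).
The clique on [5, 7, 10, 13] has size 4, forcing χ ≥ 4, and the coloring below uses 4 colors, so χ(G) = 4.
A valid 4-coloring: color 1: [5]; color 2: [10, 11]; color 3: [0, 7, 8]; color 4: [13].

χ(G) = 4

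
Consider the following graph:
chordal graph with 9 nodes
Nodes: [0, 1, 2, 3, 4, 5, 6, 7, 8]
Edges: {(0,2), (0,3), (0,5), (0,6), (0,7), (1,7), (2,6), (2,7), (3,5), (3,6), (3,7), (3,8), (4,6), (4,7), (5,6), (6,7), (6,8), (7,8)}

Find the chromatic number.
χ(G) = 4

Clique number ω(G) = 4 (lower bound: χ ≥ ω).
The clique on [0, 3, 5, 6] has size 4, forcing χ ≥ 4, and the coloring below uses 4 colors, so χ(G) = 4.
A valid 4-coloring: color 1: [5, 7]; color 2: [1, 6]; color 3: [0, 4, 8]; color 4: [2, 3].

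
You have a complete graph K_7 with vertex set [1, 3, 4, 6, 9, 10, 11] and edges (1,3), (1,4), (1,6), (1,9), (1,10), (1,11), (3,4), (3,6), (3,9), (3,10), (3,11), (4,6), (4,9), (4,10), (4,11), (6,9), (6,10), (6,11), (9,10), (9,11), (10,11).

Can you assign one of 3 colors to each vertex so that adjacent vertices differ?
The clique on vertices [1, 3, 4, 6, 9, 10, 11] has size 7 > 3, so it alone needs 7 colors.

No, G is not 3-colorable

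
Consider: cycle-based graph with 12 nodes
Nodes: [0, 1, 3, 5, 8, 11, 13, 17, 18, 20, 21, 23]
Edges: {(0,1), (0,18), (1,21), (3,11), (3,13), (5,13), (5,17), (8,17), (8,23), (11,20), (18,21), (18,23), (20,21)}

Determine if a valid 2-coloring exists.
A valid 2-coloring: color 1: [1, 3, 5, 8, 18, 20]; color 2: [0, 11, 13, 17, 21, 23].
(χ(G) = 2 ≤ 2.)

Yes, G is 2-colorable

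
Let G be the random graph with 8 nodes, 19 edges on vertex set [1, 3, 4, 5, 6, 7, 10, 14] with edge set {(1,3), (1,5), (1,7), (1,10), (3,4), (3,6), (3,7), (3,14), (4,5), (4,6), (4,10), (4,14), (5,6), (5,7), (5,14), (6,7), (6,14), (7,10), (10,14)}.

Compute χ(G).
χ(G) = 4

Clique number ω(G) = 4 (lower bound: χ ≥ ω).
The clique on [3, 4, 6, 14] has size 4, forcing χ ≥ 4, and the coloring below uses 4 colors, so χ(G) = 4.
A valid 4-coloring: color 1: [7, 14]; color 2: [1, 6]; color 3: [3, 5, 10]; color 4: [4].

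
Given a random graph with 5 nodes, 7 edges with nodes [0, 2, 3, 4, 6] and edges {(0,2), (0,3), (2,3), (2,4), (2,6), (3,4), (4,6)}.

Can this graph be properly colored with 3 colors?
A valid 3-coloring: color 1: [2]; color 2: [0, 4]; color 3: [3, 6].
(χ(G) = 3 ≤ 3.)

Yes, G is 3-colorable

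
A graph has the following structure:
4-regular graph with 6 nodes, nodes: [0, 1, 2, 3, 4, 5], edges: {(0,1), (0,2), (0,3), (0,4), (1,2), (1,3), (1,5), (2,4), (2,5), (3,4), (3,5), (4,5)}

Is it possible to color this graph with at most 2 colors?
The clique on vertices [0, 1, 2] has size 3 > 2, so it alone needs 3 colors.

No, G is not 2-colorable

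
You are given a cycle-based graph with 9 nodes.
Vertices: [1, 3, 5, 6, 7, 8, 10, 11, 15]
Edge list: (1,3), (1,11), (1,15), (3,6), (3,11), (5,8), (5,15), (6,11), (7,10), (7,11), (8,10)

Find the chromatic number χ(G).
Clique number ω(G) = 3 (lower bound: χ ≥ ω).
The clique on [1, 3, 11] has size 3, forcing χ ≥ 3, and the coloring below uses 3 colors, so χ(G) = 3.
A valid 3-coloring: color 1: [8, 11, 15]; color 2: [3, 5, 10]; color 3: [1, 6, 7].

χ(G) = 3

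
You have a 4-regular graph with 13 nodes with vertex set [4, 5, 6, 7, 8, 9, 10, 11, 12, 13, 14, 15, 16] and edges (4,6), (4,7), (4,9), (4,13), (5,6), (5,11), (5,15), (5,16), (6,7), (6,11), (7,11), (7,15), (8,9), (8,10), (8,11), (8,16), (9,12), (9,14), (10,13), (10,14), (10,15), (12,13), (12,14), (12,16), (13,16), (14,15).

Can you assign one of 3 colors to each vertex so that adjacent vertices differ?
Yes, G is 3-colorable

A valid 3-coloring: color 1: [4, 10, 11, 12]; color 2: [5, 7, 8, 13, 14]; color 3: [6, 9, 15, 16].
(χ(G) = 3 ≤ 3.)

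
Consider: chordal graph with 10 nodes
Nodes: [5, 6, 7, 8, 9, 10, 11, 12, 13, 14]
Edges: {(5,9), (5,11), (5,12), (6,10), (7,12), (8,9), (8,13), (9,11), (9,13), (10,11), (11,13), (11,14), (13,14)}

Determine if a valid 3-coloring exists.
A valid 3-coloring: color 1: [6, 8, 11, 12]; color 2: [5, 7, 10, 13]; color 3: [9, 14].
(χ(G) = 3 ≤ 3.)

Yes, G is 3-colorable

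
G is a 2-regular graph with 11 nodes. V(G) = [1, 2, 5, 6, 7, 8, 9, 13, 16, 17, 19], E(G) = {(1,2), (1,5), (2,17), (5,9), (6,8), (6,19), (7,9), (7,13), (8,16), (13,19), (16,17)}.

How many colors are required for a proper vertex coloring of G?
χ(G) = 3

Clique number ω(G) = 2 (lower bound: χ ≥ ω).
Odd cycle [1, 2, 17, 16, 8, 6, 19, 13, 7, 9, 5] needs 3 colors (χ ≥ 3).
The coloring below uses 3 colors, so χ(G) = 3.
A valid 3-coloring: color 1: [2, 6, 9, 13, 16]; color 2: [5, 7, 8, 17, 19]; color 3: [1].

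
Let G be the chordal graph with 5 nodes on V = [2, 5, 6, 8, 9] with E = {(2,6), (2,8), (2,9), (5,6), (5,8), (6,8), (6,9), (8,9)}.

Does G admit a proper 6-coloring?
A valid 6-coloring: color 1: [6]; color 2: [8]; color 3: [5, 9]; color 4: [2].
(χ(G) = 4 ≤ 6.)

Yes, G is 6-colorable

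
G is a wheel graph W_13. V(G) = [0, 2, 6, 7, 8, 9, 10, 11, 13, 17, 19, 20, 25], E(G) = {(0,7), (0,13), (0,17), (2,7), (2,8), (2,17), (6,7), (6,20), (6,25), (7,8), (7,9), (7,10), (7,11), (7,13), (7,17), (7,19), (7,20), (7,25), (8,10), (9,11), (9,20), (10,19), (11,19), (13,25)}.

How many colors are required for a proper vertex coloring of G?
χ(G) = 3

Clique number ω(G) = 3 (lower bound: χ ≥ ω).
The clique on [0, 7, 17] has size 3, forcing χ ≥ 3, and the coloring below uses 3 colors, so χ(G) = 3.
A valid 3-coloring: color 1: [7]; color 2: [6, 8, 9, 13, 17, 19]; color 3: [0, 2, 10, 11, 20, 25].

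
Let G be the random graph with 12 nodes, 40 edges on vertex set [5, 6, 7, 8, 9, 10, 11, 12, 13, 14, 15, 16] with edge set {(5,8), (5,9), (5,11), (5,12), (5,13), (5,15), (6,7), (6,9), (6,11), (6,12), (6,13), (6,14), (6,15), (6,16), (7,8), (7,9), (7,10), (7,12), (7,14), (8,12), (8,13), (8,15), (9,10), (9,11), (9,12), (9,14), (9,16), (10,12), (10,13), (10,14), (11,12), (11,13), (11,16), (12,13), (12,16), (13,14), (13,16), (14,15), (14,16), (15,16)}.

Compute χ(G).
χ(G) = 5

Clique number ω(G) = 5 (lower bound: χ ≥ ω).
The clique on [6, 9, 11, 12, 16] has size 5, forcing χ ≥ 5, and the coloring below uses 5 colors, so χ(G) = 5.
A valid 5-coloring: color 1: [12, 14]; color 2: [9, 13, 15]; color 3: [5, 6, 10]; color 4: [7, 16]; color 5: [8, 11].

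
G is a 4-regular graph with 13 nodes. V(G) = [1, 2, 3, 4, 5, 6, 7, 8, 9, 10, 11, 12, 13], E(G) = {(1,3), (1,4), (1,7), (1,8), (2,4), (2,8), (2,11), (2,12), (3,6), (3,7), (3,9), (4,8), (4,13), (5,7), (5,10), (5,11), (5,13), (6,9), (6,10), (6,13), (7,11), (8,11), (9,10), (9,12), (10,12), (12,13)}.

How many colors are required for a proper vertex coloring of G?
χ(G) = 4

Clique number ω(G) = 3 (lower bound: χ ≥ ω).
Suppose a proper 3-coloring c exists. The clique [1, 3, 7] takes 3 distinct colors; by symmetry let c(1) = 1, c(3) = 2, c(7) = 3.
- Vertex 4: neighbors [1] already have colors [1]; try each remaining color.
- Case c(4) = 2:
  - Vertex 8: neighbors [1, 4] already have colors [1, 2] ⇒ c(8) = 3.
  - Vertex 2: neighbors [4, 8] already have colors [2, 3] ⇒ c(2) = 1.
  - Vertex 11: neighbors [2, 7] already have colors [1, 3] ⇒ c(11) = 2.
  - Vertex 5: neighbors [11, 7] already have colors [2, 3] ⇒ c(5) = 1.
  - Vertex 13: neighbors [5, 4] already have colors [1, 2] ⇒ c(13) = 3.
  - Vertex 6: neighbors [3, 13] already have colors [2, 3] ⇒ c(6) = 1.
  - Vertex 9: neighbors [6, 3] already have colors [1, 2] ⇒ c(9) = 3.
  - Vertex 10: neighbors [5, 9] already have colors [1, 3] ⇒ c(10) = 2.
  - Vertex 12: neighbors [2, 10, 9] already have colors [1, 2, 3] — all 3 colors blocked. Contradiction.
- Case c(4) = 3:
  - Vertex 8: neighbors [1, 4] already have colors [1, 3] ⇒ c(8) = 2.
  - Vertex 2: neighbors [8, 4] already have colors [2, 3] ⇒ c(2) = 1.
  - Vertex 11: neighbors [2, 8, 7] already have colors [1, 2, 3] — all 3 colors blocked. Contradiction.
Every case ends in a contradiction, so G has no proper 3-coloring (χ ≥ 4).
The coloring below uses 4 colors, so χ(G) = 4.
A valid 4-coloring: color 1: [6, 7, 8, 12]; color 2: [1, 2, 5, 9]; color 3: [3, 4, 10, 11]; color 4: [13].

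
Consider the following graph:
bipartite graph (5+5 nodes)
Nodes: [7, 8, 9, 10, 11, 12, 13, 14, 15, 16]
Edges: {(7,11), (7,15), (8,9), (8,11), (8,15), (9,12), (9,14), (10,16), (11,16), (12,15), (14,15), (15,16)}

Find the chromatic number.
Clique number ω(G) = 2 (lower bound: χ ≥ ω).
The graph is bipartite (no odd cycle), so 2 colors suffice: χ(G) = 2.
A valid 2-coloring: color 1: [9, 10, 11, 13, 15]; color 2: [7, 8, 12, 14, 16].

χ(G) = 2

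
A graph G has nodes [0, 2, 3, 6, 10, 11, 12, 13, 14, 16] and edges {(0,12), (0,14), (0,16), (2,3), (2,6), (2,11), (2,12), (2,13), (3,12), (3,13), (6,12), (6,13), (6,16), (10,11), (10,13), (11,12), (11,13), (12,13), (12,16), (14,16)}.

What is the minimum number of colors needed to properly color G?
Clique number ω(G) = 4 (lower bound: χ ≥ ω).
The clique on [2, 11, 12, 13] has size 4, forcing χ ≥ 4, and the coloring below uses 4 colors, so χ(G) = 4.
A valid 4-coloring: color 1: [10, 12, 14]; color 2: [13, 16]; color 3: [0, 2]; color 4: [3, 6, 11].

χ(G) = 4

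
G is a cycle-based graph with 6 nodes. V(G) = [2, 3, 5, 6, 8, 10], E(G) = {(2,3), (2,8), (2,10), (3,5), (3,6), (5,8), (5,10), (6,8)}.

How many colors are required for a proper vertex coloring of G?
χ(G) = 2

Clique number ω(G) = 2 (lower bound: χ ≥ ω).
The graph is bipartite (no odd cycle), so 2 colors suffice: χ(G) = 2.
A valid 2-coloring: color 1: [2, 5, 6]; color 2: [3, 8, 10].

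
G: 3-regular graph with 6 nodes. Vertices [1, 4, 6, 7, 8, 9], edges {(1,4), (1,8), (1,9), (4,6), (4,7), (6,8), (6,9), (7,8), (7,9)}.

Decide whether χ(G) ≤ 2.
A valid 2-coloring: color 1: [4, 8, 9]; color 2: [1, 6, 7].
(χ(G) = 2 ≤ 2.)

Yes, G is 2-colorable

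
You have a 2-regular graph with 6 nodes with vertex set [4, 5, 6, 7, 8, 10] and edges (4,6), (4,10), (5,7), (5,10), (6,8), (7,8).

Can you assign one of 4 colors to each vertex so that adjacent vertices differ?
A valid 4-coloring: color 1: [4, 5, 8]; color 2: [6, 7, 10].
(χ(G) = 2 ≤ 4.)

Yes, G is 4-colorable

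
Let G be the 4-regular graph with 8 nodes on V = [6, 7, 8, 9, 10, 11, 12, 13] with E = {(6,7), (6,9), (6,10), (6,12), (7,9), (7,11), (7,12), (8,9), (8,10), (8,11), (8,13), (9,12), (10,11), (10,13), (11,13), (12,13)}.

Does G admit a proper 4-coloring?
A valid 4-coloring: color 1: [9, 10]; color 2: [8, 12]; color 3: [6, 11]; color 4: [7, 13].
(χ(G) = 4 ≤ 4.)

Yes, G is 4-colorable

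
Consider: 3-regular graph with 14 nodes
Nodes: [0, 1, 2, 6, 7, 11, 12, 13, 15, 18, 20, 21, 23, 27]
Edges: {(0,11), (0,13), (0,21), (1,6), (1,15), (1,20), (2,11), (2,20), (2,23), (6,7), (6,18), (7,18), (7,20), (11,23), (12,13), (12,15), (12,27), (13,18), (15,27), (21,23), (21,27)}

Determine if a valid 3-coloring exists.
A valid 3-coloring: color 1: [6, 11, 13, 15, 20, 21]; color 2: [0, 1, 12, 18, 23]; color 3: [2, 7, 27].
(χ(G) = 3 ≤ 3.)

Yes, G is 3-colorable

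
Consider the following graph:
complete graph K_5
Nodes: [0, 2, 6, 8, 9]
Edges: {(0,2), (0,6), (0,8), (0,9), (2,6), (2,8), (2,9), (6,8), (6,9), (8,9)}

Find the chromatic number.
χ(G) = 5

Clique number ω(G) = 5 (lower bound: χ ≥ ω).
The clique on [0, 2, 6, 8, 9] has size 5, forcing χ ≥ 5, and the coloring below uses 5 colors, so χ(G) = 5.
A valid 5-coloring: color 1: [6]; color 2: [8]; color 3: [0]; color 4: [2]; color 5: [9].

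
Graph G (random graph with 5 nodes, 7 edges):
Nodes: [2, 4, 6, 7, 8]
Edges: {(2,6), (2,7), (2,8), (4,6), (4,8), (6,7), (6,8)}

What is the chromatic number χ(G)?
Clique number ω(G) = 3 (lower bound: χ ≥ ω).
The clique on [2, 6, 8] has size 3, forcing χ ≥ 3, and the coloring below uses 3 colors, so χ(G) = 3.
A valid 3-coloring: color 1: [6]; color 2: [7, 8]; color 3: [2, 4].

χ(G) = 3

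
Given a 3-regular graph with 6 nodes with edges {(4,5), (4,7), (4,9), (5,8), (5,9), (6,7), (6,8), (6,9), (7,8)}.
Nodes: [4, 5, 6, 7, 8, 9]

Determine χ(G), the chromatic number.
χ(G) = 3

Clique number ω(G) = 3 (lower bound: χ ≥ ω).
The clique on [6, 7, 8] has size 3, forcing χ ≥ 3, and the coloring below uses 3 colors, so χ(G) = 3.
A valid 3-coloring: color 1: [8, 9]; color 2: [4, 6]; color 3: [5, 7].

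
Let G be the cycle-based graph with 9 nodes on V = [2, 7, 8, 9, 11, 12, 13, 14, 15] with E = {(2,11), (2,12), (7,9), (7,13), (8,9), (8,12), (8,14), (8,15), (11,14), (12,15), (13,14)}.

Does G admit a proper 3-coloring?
A valid 3-coloring: color 1: [2, 7, 8]; color 2: [9, 12, 14]; color 3: [11, 13, 15].
(χ(G) = 3 ≤ 3.)

Yes, G is 3-colorable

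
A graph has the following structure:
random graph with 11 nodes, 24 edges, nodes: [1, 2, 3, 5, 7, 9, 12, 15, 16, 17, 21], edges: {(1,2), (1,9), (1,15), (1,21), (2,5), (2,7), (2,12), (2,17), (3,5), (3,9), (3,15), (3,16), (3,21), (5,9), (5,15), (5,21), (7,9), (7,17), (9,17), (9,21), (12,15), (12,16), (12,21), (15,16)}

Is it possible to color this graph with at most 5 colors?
A valid 5-coloring: color 1: [2, 9, 15]; color 2: [7, 16, 21]; color 3: [1, 3, 12, 17]; color 4: [5].
(χ(G) = 4 ≤ 5.)

Yes, G is 5-colorable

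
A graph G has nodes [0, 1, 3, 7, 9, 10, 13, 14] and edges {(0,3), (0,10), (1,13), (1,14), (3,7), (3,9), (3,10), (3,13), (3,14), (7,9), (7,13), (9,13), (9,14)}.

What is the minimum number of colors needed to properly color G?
χ(G) = 4

Clique number ω(G) = 4 (lower bound: χ ≥ ω).
The clique on [3, 7, 9, 13] has size 4, forcing χ ≥ 4, and the coloring below uses 4 colors, so χ(G) = 4.
A valid 4-coloring: color 1: [1, 3]; color 2: [0, 13, 14]; color 3: [9, 10]; color 4: [7].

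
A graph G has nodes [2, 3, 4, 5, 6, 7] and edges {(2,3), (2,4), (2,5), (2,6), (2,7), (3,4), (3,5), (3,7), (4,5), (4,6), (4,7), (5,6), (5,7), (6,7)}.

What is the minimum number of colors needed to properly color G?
χ(G) = 5

Clique number ω(G) = 5 (lower bound: χ ≥ ω).
The clique on [2, 3, 4, 5, 7] has size 5, forcing χ ≥ 5, and the coloring below uses 5 colors, so χ(G) = 5.
A valid 5-coloring: color 1: [2]; color 2: [4]; color 3: [7]; color 4: [5]; color 5: [3, 6].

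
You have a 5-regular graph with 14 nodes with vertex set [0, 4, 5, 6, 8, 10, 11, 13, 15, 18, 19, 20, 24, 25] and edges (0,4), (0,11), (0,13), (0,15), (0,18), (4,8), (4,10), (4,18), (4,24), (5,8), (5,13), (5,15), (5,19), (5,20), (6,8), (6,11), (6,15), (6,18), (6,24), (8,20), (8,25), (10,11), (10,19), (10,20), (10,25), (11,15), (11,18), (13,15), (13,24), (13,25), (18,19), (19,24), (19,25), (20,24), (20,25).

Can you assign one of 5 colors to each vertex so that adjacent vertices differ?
Yes, G is 5-colorable

A valid 5-coloring: color 1: [0, 5, 24, 25]; color 2: [4, 6, 13, 19, 20]; color 3: [8, 10, 15, 18]; color 4: [11].
(χ(G) = 3 ≤ 5.)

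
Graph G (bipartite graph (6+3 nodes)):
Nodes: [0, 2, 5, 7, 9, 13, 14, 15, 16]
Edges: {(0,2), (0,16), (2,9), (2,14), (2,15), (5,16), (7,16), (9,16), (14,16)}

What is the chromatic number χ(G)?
χ(G) = 2

Clique number ω(G) = 2 (lower bound: χ ≥ ω).
The graph is bipartite (no odd cycle), so 2 colors suffice: χ(G) = 2.
A valid 2-coloring: color 1: [2, 13, 16]; color 2: [0, 5, 7, 9, 14, 15].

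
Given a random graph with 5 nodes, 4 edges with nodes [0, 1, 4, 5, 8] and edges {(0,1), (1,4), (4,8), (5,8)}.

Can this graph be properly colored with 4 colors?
Yes, G is 4-colorable

A valid 4-coloring: color 1: [1, 8]; color 2: [0, 4, 5].
(χ(G) = 2 ≤ 4.)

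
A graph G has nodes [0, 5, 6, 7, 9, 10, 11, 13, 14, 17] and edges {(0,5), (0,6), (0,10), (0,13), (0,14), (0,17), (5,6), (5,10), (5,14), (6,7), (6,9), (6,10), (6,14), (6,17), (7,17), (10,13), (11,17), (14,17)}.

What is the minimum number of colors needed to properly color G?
Clique number ω(G) = 4 (lower bound: χ ≥ ω).
The clique on [0, 6, 14, 17] has size 4, forcing χ ≥ 4, and the coloring below uses 4 colors, so χ(G) = 4.
A valid 4-coloring: color 1: [6, 11, 13]; color 2: [0, 7, 9]; color 3: [5, 17]; color 4: [10, 14].

χ(G) = 4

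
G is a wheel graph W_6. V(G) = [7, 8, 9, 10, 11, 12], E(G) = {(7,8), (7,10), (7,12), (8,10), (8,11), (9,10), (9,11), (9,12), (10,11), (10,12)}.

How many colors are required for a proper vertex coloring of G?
Clique number ω(G) = 3 (lower bound: χ ≥ ω).
Odd cycle [8, 7, 12, 9, 11] needs 3 colors (χ ≥ 3).
Vertex 10 is adjacent to every vertex of [7, 8, 9, 11, 12], which already need 3 colors among themselves, so 10 needs a new color (χ ≥ 4).
The coloring below uses 4 colors, so χ(G) = 4.
A valid 4-coloring: color 1: [10]; color 2: [8, 9]; color 3: [7, 11]; color 4: [12].

χ(G) = 4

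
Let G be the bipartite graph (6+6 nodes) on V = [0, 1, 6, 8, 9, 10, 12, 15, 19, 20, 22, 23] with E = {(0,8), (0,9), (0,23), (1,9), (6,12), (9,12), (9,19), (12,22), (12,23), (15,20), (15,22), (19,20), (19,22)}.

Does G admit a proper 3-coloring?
Yes, G is 3-colorable

A valid 3-coloring: color 1: [0, 1, 10, 12, 15, 19]; color 2: [6, 8, 9, 20, 22, 23].
(χ(G) = 2 ≤ 3.)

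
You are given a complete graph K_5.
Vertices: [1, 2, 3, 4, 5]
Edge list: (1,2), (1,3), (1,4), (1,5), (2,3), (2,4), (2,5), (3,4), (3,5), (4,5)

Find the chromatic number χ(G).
Clique number ω(G) = 5 (lower bound: χ ≥ ω).
The clique on [1, 2, 3, 4, 5] has size 5, forcing χ ≥ 5, and the coloring below uses 5 colors, so χ(G) = 5.
A valid 5-coloring: color 1: [5]; color 2: [3]; color 3: [4]; color 4: [2]; color 5: [1].

χ(G) = 5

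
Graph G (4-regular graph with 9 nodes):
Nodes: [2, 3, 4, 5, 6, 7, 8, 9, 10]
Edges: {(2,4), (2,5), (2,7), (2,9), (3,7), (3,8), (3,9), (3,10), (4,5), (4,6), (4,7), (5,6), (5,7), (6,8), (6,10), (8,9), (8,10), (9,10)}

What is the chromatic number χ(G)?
Clique number ω(G) = 4 (lower bound: χ ≥ ω).
The clique on [2, 4, 5, 7] has size 4, forcing χ ≥ 4, and the coloring below uses 4 colors, so χ(G) = 4.
A valid 4-coloring: color 1: [4, 10]; color 2: [6, 7, 9]; color 3: [2, 8]; color 4: [3, 5].

χ(G) = 4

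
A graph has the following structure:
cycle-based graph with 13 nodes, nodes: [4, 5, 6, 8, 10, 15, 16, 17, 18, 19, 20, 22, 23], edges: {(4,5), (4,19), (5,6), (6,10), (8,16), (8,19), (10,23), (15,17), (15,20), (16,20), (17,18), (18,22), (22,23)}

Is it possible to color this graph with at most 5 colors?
Yes, G is 5-colorable

A valid 5-coloring: color 1: [5, 10, 15, 16, 18, 19]; color 2: [4, 6, 8, 17, 20, 22]; color 3: [23].
(χ(G) = 3 ≤ 5.)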